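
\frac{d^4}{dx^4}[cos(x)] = cos(x)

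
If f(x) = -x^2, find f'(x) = -2*x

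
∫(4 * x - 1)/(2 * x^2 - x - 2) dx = log(2*x^2 - x - 2) + C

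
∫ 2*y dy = y^2 + C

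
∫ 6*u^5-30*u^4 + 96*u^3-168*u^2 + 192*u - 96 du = u^6 - 6*u^5 + 24*u^4 - 56*u^3 + 96*u^2 - 96*u + C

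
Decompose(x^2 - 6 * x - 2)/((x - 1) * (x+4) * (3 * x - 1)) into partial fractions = 35/(26*(3*x - 1)) + 38/(65*(x + 4)) - 7/(10*(x - 1))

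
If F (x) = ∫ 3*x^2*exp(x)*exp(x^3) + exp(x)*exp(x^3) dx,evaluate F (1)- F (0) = -1 + exp(2)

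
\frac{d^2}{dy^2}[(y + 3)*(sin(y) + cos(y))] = -y*sin(y) - y*cos(y) - 5*sin(y) - cos(y)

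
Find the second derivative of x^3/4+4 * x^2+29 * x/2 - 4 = 3*x/2 + 8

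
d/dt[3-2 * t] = -2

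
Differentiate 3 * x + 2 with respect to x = 3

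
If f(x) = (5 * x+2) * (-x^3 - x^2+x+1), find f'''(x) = -120*x - 42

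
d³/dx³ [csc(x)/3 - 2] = (1/3 - 2/sin(x)^2)*cos(x)/sin(x)^2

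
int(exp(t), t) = exp(t) + C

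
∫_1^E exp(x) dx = -E + exp(E)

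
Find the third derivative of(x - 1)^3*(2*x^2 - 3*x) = 120*x^2 - 216*x + 90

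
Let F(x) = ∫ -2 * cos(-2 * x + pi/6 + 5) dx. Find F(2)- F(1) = -sin(pi/6 + 3) + sin(pi/6 + 1)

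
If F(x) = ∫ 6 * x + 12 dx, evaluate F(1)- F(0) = 15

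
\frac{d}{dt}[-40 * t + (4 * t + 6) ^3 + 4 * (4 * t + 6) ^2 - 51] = 192*t^2 + 704*t + 584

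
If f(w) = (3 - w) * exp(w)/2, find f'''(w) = -w*exp(w)/2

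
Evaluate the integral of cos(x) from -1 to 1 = 2*sin(1)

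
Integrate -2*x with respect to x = -x^2 + C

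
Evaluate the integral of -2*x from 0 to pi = -pi^2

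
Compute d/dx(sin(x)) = cos(x)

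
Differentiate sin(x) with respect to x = cos(x)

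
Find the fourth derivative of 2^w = 2^w*log(2)^4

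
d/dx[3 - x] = -1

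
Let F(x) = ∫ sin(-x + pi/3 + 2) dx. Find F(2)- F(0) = 1/2 - cos(pi/3 + 2)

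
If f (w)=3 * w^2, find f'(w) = 6*w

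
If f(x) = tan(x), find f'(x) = cos(x)^(-2)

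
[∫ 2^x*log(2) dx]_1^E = -2 + 2^E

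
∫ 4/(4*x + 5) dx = log(4*x + 5) + C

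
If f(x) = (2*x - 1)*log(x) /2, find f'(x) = (2*x*log(x) + 2*x - 1)/(2*x)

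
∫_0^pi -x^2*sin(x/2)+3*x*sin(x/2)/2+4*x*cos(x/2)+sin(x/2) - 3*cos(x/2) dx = 2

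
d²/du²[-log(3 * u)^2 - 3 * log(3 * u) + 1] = (2*log(u) + 1 + 2*log(3))/u^2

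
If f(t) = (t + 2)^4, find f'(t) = 4*t^3 + 24*t^2 + 48*t + 32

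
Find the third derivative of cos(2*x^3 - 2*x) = 216*x^6*sin(2*x^3 - 2*x) - 216*x^4*sin(2*x^3 - 2*x) - 216*x^3*cos(2*x^3 - 2*x) + 72*x^2*sin(2*x^3 - 2*x) + 72*x*cos(2*x^3 - 2*x) - 20*sin(2*x^3 - 2*x)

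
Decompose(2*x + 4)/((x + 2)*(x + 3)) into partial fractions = 2/(x + 3)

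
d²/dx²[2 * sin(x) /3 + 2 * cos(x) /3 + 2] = -2*sin(x)/3 - 2*cos(x)/3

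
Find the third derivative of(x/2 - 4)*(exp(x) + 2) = x*exp(x)/2 - 5*exp(x)/2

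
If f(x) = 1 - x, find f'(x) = -1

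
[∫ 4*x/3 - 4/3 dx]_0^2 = 0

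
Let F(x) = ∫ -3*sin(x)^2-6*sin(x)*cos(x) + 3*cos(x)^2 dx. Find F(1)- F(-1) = 3*sin(2)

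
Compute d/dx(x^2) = 2*x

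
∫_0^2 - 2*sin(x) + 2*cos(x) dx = -2 + 2*cos(2) + 2*sin(2)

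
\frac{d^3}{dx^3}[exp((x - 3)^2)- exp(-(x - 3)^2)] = (8*x^3*exp(2*x^2 - 12*x + 18) + 8*x^3 - 72*x^2*exp(2*x^2 - 12*x + 18) - 72*x^2 + 228*x*exp(2*x^2 - 12*x + 18) + 204*x - 252*exp(2*x^2 - 12*x + 18) - 180)*exp(-x^2 + 6*x - 9)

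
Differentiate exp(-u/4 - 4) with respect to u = -exp(-u/4 - 4)/4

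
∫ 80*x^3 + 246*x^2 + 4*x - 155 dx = 20*x^4 + 82*x^3 + 2*x^2 - 155*x + C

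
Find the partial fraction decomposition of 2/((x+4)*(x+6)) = -1/(x + 6) + 1/(x + 4)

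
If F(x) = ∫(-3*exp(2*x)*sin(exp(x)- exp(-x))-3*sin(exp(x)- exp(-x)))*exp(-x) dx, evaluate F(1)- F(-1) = 0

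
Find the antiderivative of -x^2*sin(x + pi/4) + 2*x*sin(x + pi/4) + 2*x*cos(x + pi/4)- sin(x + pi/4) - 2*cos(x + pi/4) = (x - 1)^2*cos(x + pi/4) + C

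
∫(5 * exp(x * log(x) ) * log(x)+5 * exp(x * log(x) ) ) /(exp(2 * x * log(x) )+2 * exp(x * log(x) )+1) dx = (9*exp(x*log(x)) + 4)/(exp(x*log(x)) + 1) + C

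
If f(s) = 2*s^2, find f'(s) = 4*s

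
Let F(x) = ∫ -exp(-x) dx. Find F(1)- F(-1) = -E + exp(-1)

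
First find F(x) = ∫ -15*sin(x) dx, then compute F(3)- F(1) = 15*cos(3) - 15*cos(1)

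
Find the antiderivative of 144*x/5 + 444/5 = 72*x^2/5 + 444*x/5 + C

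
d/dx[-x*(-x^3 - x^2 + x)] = 4*x^3 + 3*x^2 - 2*x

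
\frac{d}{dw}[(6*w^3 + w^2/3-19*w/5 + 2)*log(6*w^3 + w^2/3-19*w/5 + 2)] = 18*w^2*log(6*w^3 + w^2/3 - 19*w/5 + 2) + 18*w^2 + 2*w*log(6*w^3 + w^2/3 - 19*w/5 + 2)/3 + 2*w/3 - 19*log(6*w^3 + w^2/3 - 19*w/5 + 2)/5 - 19/5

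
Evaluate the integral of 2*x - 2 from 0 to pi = -2*pi + pi^2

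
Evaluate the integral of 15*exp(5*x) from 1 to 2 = -3*exp(5) + 3*exp(10)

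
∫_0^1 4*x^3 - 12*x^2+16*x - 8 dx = -3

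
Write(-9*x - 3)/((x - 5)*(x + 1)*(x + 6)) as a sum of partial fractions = 51/(55*(x + 6)) - 1/(5*(x + 1)) - 8/(11*(x - 5))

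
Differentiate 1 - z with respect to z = -1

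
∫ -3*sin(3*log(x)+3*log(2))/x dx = cos(3*log(2*x)) + C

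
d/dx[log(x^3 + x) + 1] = (3*x^2 + 1)/(x^3 + x)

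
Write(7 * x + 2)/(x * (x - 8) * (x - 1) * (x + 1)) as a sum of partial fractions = 5/(18*(x + 1)) - 9/(14*(x - 1)) + 29/(252*(x - 8)) + 1/(4*x)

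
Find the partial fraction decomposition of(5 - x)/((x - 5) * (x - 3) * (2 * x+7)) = 2/(13*(2*x + 7)) - 1/(13*(x - 3))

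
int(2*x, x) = x^2 + C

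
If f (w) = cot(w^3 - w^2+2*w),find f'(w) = (-3*w^2 + 2*w - 2)/sin(w*(w^2 - w + 2))^2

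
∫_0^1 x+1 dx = 3/2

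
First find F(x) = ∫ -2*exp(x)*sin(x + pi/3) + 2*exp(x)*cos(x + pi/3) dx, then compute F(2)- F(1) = 2*E*(E*cos(pi/3 + 2) - cos(1 + pi/3))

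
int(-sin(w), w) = cos(w) + C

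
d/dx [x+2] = 1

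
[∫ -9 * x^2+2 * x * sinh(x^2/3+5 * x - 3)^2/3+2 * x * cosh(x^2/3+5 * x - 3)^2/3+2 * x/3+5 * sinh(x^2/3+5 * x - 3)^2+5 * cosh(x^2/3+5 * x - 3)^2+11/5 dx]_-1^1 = -8/5 + sinh(14/3)/2 + sinh(46/3)/2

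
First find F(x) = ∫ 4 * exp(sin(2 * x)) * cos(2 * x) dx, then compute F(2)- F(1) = -2*exp(sin(2)) + 2*exp(sin(4))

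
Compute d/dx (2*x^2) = 4*x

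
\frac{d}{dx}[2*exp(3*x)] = 6*exp(3*x)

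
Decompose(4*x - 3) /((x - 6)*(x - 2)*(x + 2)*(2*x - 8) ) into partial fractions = 11/(384*(x + 2)) + 5/(64*(x - 2)) - 13/(48*(x - 4)) + 21/(128*(x - 6))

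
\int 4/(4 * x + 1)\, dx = log(-4*x - 1) + C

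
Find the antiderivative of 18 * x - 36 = 9*x^2 - 36*x + C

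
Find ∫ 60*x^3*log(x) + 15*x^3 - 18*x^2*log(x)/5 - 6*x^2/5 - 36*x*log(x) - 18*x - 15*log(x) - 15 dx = 3*x*(25*x^3 - 2*x^2 - 30*x - 25)*log(x)/5 + C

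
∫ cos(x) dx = sin(x) + C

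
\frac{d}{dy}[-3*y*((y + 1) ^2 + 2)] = -9*y^2 - 12*y - 9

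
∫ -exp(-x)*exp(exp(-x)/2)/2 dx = exp(exp(-x)/2) + C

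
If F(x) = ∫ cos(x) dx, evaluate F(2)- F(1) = -sin(1) + sin(2)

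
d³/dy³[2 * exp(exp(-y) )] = (-6*exp(y + exp(-y)) - 2*exp(2*y + exp(-y)) - 2*exp(exp(-y)))*exp(-3*y)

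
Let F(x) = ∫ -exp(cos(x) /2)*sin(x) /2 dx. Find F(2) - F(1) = -exp(cos(1)/2) + exp(cos(2)/2)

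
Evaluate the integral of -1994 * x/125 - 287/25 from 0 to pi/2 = -2*pi*(3 + pi) - 12/5 + pi/2 + 3*(-2 + pi/10)^2/5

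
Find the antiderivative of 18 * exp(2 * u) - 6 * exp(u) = (3*exp(u) - 1)^2 + C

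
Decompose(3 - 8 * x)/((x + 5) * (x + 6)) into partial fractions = -51/(x + 6) + 43/(x + 5)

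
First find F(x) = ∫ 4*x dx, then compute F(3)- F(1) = 16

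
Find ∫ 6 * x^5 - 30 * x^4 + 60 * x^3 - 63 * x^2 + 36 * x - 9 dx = x^6 - 6*x^5 + 15*x^4 - 21*x^3 + 18*x^2 - 9*x + C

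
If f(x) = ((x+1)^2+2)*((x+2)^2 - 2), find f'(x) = 4*x^3 + 18*x^2 + 26*x + 16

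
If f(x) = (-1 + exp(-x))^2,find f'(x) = (2*exp(x) - 2)*exp(-2*x)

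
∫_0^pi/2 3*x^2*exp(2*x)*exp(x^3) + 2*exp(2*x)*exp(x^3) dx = -1 + exp(pi + pi^3/8)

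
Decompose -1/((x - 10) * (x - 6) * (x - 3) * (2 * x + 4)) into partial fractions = 1/(960*(x + 2)) - 1/(210*(x - 3)) + 1/(192*(x - 6)) - 1/(672*(x - 10))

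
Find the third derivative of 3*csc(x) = 3*(1 - 6/sin(x)^2)*cos(x)/sin(x)^2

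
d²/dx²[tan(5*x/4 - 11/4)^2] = 75*tan(5*x/4 - 11/4)^4/8 + 25*tan(5*x/4 - 11/4)^2/2 + 25/8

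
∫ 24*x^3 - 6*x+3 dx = 6*x^4 - 3*x^2 + 3*x + C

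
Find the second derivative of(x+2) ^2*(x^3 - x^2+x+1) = 20*x^3 + 36*x^2 + 6*x + 2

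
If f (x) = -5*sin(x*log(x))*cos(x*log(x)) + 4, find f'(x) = -5*(log(x) + 1)*cos(2*x*log(x))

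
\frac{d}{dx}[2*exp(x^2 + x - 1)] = 4*x*exp(x^2 + x - 1) + 2*exp(x^2 + x - 1)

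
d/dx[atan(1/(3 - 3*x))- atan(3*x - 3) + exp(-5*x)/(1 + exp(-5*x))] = -5*exp(5*x)/(exp(10*x) + 2*exp(5*x) + 1)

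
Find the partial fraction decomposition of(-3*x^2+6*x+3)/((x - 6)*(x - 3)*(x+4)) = -69/(70*(x + 4)) + 2/(7*(x - 3)) - 23/(10*(x - 6))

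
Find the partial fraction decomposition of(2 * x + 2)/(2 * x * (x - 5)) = 6/(5*(x - 5)) - 1/(5*x)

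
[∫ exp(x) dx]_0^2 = -1 + exp(2)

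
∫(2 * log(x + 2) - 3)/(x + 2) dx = (log(x + 2) - 3)*log(x + 2) + C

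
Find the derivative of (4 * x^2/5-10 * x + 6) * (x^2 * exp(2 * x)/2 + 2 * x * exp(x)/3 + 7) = 4*x^4*exp(2*x)/5 - 42*x^3*exp(2*x)/5 + 8*x^3*exp(x)/15 - 9*x^2*exp(2*x) - 76*x^2*exp(x)/15 + 6*x*exp(2*x) - 28*x*exp(x)/3 + 56*x/5 + 4*exp(x) - 70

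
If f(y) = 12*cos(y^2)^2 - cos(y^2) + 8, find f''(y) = 4*y^2*cos(y^2) - 96*y^2*cos(2*y^2) + 2*sin(y^2) - 24*sin(2*y^2)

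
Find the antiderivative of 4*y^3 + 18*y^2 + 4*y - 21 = y^4 + 6*y^3 + 2*y^2 - 21*y + C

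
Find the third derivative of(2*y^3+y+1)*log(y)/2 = (12*y^3*log(y) + 22*y^3 - y + 2)/(2*y^3)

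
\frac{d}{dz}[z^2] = 2*z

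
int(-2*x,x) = -x^2 + C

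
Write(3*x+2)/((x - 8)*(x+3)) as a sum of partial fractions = 7/(11*(x + 3)) + 26/(11*(x - 8))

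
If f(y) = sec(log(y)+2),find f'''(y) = (6*tan(log(y) + 2)^3*sec(log(y) + 2) - 6*tan(log(y) + 2)^2*sec(log(y) + 2) + 7*tan(log(y) + 2)*sec(log(y) + 2) - 3*sec(log(y) + 2))/y^3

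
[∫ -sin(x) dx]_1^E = cos(E) - cos(1)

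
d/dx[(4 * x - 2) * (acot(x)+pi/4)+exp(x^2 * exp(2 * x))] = (2*x^4*exp(x^2*exp(2*x) + 2*x) + 2*x^3*exp(x^2*exp(2*x) + 2*x) + 2*x^2*exp(x^2*exp(2*x) + 2*x) + 4*x^2*acot(x) + pi*x^2 + 2*x*exp(x^2*exp(2*x) + 2*x) - 4*x + 4*acot(x) + 2 + pi)/(x^2 + 1)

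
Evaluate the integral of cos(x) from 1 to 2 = -sin(1) + sin(2)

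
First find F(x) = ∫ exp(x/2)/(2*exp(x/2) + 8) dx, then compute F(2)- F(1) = -log(exp(1/2) + 4) + log(E + 4)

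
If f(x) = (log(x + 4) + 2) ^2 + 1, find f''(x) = (-2*log(x + 4) - 2)/(x^2 + 8*x + 16)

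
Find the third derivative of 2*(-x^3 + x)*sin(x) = 2*x^3*cos(x) + 18*x^2*sin(x) - 38*x*cos(x) - 18*sin(x)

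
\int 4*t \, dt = 2*t^2 + C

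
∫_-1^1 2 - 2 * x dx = 4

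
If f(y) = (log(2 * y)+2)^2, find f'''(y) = (4*log(y) + 2 + 4*log(2))/y^3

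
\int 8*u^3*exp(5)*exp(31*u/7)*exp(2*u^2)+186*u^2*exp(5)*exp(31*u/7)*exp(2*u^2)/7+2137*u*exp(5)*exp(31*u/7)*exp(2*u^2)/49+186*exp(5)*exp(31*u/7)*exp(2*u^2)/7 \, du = (14*u^2 + 31*u + 35)*exp(2*u^2 + 31*u/7 + 5)/7 + C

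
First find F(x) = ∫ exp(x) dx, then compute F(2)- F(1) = -E + exp(2)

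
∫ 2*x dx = x^2 + C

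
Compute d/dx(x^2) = 2*x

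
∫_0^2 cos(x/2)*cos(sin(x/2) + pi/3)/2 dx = -sqrt(3)/2 + sin(sin(1) + pi/3)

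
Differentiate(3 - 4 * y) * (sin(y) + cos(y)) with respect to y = 4*y*sin(y) - 4*y*cos(y) - 7*sin(y) - cos(y)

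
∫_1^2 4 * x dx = 6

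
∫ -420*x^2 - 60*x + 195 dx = -140*x^3 - 30*x^2 + 195*x + C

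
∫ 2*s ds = s^2 + C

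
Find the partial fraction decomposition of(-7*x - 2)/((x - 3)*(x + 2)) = -12/(5*(x + 2)) - 23/(5*(x - 3))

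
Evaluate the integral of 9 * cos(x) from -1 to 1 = 18*sin(1)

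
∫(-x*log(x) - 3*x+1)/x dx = -(x - 1)*(log(x) + 2) + C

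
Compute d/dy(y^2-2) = 2*y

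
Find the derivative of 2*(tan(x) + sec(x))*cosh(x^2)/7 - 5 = 4*(x*sin(2*x)*sinh(x^2) + 2*x*cos(x)*sinh(x^2) + sin(x)*cosh(x^2) + cosh(x^2))/(7*(cos(2*x) + 1))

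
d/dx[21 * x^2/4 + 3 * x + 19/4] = 21*x/2 + 3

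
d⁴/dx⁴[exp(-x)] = exp(-x)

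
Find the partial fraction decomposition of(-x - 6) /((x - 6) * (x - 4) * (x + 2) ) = -1/(12*(x + 2)) + 5/(6*(x - 4)) - 3/(4*(x - 6))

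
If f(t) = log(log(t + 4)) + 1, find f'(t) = 1/(t*log(t + 4) + 4*log(t + 4))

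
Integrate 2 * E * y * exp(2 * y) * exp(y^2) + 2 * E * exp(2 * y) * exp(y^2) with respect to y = exp((y + 1)^2) + C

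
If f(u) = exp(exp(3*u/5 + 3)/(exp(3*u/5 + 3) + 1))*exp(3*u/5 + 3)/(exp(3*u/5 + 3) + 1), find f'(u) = (3*exp(3*u/5 + 3 + exp(3)*exp(3*u/5)/(exp(3)*exp(3*u/5) + 1)) + 6*exp(6*u/5 + 6 + exp(3)*exp(3*u/5)/(exp(3)*exp(3*u/5) + 1)))/(5*exp(9)*exp(9*u/5) + 15*exp(6)*exp(6*u/5) + 15*exp(3)*exp(3*u/5) + 5)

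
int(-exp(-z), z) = exp(-z) + C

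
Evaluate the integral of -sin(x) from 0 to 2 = -1 + cos(2)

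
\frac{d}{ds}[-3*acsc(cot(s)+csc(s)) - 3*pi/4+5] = -3/(sqrt((2*sin(s + pi/4)*cos(s + pi/4) + sqrt(2)*sin(s + pi/4) + sqrt(2)*cos(s + pi/4) + 1)/(cos(s)^2 + 2*cos(s) + 1))*(cos(s) + 1))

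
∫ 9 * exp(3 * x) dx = 3*exp(3*x) + C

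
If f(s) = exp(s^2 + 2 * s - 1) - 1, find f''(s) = 4*s^2*exp(s^2 + 2*s - 1) + 8*s*exp(s^2 + 2*s - 1) + 6*exp(s^2 + 2*s - 1)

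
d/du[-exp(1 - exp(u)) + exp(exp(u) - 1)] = (exp(u) + exp(u + 2*exp(u) - 2))*exp(1 - exp(u))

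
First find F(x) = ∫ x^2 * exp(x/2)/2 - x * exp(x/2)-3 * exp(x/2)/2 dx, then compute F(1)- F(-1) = -16*exp(-1/2) + 4*exp(1/2)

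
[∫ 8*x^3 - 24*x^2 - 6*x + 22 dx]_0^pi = -3*pi^2 - 8 + 2*(-pi^2 + 2 + 2*pi)^2 + 6*pi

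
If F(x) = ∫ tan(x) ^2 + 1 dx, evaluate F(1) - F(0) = tan(1)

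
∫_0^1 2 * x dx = 1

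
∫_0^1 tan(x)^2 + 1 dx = tan(1)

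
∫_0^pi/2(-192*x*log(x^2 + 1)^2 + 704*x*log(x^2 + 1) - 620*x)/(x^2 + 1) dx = -192 - 4*(4 - 2*log(1 + pi^2/4))^2 + 10*log(1 + pi^2/4) + 4*(4 - 2*log(1 + pi^2/4))^3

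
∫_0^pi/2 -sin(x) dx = -1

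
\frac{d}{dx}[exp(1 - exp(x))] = -exp(x - exp(x) + 1)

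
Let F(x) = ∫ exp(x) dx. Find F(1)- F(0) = -1 + E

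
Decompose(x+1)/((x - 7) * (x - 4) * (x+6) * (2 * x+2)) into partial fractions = 1/(260*(x + 6)) - 1/(60*(x - 4)) + 1/(78*(x - 7))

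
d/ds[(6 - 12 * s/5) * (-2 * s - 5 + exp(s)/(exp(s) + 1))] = (48*s*exp(2*s) + 84*s*exp(s) + 48*s - 12*exp(2*s) + 18*exp(s))/(5*exp(2*s) + 10*exp(s) + 5)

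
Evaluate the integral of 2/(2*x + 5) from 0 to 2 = -log(10) + log(18)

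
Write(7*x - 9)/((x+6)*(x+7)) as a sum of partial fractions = 58/(x + 7) - 51/(x + 6)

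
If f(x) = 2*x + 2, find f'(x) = 2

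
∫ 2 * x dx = x^2 + C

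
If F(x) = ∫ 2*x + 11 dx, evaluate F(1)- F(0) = 12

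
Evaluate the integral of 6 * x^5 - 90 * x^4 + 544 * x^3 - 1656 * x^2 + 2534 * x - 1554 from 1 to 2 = -72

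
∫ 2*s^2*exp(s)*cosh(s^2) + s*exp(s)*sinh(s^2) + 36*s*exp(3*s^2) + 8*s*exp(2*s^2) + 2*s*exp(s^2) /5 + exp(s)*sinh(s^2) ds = s*exp(s)*sinh(s^2) + 6*exp(3*s^2) + 2*exp(2*s^2) + exp(s^2)/5 + C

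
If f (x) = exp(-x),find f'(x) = -exp(-x)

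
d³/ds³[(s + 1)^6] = 120*s^3 + 360*s^2 + 360*s + 120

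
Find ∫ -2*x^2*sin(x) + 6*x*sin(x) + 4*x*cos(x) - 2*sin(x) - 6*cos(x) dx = (2*x^2 - 6*x + 2)*cos(x) + C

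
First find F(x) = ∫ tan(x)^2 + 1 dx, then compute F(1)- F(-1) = 2*tan(1)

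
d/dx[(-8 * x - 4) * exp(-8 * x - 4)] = (64*x + 24)*exp(-8*x - 4)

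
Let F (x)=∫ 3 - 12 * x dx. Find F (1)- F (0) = -3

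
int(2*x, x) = x^2 + C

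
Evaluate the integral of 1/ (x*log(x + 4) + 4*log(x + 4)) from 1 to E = -log(log(5)) + log(log(E + 4))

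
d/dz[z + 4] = 1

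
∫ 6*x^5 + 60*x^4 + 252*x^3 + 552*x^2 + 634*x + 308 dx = x^6 + 12*x^5 + 63*x^4 + 184*x^3 + 317*x^2 + 308*x + C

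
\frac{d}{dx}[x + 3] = 1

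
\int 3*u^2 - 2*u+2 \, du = u^3 - u^2 + 2*u + C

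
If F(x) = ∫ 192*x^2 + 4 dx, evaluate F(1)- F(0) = 68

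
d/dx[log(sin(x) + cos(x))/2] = 1/(2*tan(x + pi/4))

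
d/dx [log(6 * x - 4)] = 3/(3*x - 2)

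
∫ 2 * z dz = z^2 + C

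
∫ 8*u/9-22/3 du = 4*u^2/9 - 22*u/3 + C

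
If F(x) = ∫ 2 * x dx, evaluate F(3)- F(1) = 8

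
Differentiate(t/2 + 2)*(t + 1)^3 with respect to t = 2*t^3 + 21*t^2/2 + 15*t + 13/2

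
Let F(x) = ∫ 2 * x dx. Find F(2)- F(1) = 3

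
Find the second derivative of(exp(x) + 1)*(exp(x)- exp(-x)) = (4*exp(3*x) + exp(2*x) - 1)*exp(-x)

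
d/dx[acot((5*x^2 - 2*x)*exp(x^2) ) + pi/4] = (-10*x^3*exp(x^2) + 4*x^2*exp(x^2) - 10*x*exp(x^2) + 2*exp(x^2))/(25*x^4*exp(2*x^2) - 20*x^3*exp(2*x^2) + 4*x^2*exp(2*x^2) + 1)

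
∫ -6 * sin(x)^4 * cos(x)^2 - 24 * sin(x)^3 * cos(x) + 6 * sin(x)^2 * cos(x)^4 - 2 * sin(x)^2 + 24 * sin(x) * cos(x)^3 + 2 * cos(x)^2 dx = 2*sin(x)^3*cos(x)^3 + sin(2*x) - 3*cos(4*x)/2 + C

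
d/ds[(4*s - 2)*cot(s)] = -4*s/sin(s)^2 + 4/tan(s) + 2/sin(s)^2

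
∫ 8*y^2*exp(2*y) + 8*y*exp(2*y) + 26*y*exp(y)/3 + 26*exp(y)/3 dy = 2*y*(6*y*exp(y) + 13)*exp(y)/3 + C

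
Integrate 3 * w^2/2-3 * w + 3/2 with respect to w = w^3/2 - 3*w^2/2 + 3*w/2 + C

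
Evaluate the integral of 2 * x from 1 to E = -1 + exp(2)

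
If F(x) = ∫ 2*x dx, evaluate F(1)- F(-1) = 0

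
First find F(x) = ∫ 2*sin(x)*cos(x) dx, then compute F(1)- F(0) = sin(1)^2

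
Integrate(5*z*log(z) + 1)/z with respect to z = (5*z + 1)*(log(z) - 1) + C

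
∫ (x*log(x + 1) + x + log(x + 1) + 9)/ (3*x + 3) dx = (x + 9)*log(x + 1)/3 + C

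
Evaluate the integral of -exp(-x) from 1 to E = -exp(-1) + exp(-E)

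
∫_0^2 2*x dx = 4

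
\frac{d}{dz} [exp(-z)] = -exp(-z)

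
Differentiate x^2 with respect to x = 2*x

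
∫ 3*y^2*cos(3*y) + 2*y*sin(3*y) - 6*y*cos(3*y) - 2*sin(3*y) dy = y*(y - 2)*sin(3*y) + C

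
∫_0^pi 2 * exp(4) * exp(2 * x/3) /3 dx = -exp(4) + exp(2*pi/3 + 4)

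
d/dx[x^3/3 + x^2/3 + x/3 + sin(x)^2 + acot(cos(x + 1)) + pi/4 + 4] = (x^2*cos(2*(x + 1)) + 3*x^2 + 2*x*cos(2*(x + 1))/3 + 2*x + 3*sin(2*x) + 2*sin(x + 1) + sin(2*(2*x + 1))/2 + cos(2*(x + 1))/3 - sin(2)/2 + 1)/(cos(2*(x + 1)) + 3)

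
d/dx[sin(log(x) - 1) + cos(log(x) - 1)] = sqrt(2)*cos(log(x) - 1 + pi/4)/x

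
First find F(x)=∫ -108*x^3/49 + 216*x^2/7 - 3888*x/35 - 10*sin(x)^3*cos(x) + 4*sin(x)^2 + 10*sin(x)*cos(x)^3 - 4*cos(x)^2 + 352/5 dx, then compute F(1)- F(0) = -2*sin(2) - 5*cos(4)/8 + 9885/392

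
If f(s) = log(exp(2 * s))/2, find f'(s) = 1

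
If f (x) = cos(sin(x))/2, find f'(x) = -sin(sin(x))*cos(x)/2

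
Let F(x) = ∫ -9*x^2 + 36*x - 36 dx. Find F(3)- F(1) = -6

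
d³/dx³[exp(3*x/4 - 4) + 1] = 27*exp(3*x/4 - 4)/64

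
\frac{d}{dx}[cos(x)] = -sin(x)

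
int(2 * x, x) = x^2 + C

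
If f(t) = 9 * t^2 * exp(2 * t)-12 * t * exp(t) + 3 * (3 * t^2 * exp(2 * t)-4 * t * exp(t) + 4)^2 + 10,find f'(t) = 108*t^4*exp(4*t) + 108*t^3*exp(4*t) - 216*t^3*exp(3*t) - 216*t^2*exp(3*t) + 258*t^2*exp(2*t) + 258*t*exp(2*t) - 108*t*exp(t) - 108*exp(t)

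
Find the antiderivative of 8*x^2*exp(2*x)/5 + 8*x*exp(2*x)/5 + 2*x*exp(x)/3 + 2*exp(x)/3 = 2*x*(6*x*exp(x) + 5)*exp(x)/15 + C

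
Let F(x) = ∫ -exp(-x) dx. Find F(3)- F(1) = -exp(-1) + exp(-3)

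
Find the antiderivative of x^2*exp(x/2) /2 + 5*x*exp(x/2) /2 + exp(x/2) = x*(x + 1)*exp(x/2) + C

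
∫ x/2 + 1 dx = x^2/4 + x + C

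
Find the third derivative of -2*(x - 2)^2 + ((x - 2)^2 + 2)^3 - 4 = 120*x^3 - 720*x^2 + 1584*x - 1248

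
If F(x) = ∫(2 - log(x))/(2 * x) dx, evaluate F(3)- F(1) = -log(3)^2/4 + log(3)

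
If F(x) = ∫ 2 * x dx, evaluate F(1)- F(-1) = 0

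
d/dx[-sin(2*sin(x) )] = -2*cos(x)*cos(2*sin(x))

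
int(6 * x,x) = 3*x^2 + C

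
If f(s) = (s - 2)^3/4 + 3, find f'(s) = 3*s^2/4 - 3*s + 3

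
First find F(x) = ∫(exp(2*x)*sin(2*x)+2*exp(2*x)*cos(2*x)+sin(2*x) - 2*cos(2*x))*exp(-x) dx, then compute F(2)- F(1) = (-exp(-2) + exp(2))*sin(4) - (E - exp(-1))*sin(2)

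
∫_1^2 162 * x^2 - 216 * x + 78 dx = 132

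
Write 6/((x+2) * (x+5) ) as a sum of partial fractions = -2/(x + 5) + 2/(x + 2)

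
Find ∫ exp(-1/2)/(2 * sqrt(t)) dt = sqrt(t)*exp(-1/2) + C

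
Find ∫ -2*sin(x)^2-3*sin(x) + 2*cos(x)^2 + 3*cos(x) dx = sin(2*x) + 3*sqrt(2)*sin(x + pi/4) + C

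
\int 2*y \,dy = y^2 + C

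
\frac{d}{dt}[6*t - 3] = 6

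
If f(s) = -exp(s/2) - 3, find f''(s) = -exp(s/2)/4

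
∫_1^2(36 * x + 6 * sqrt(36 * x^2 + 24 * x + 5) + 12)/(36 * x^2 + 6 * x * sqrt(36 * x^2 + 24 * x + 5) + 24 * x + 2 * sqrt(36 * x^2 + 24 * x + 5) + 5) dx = -log(8 + sqrt(65)) + log(14 + sqrt(197))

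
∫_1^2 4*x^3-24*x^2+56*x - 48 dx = -5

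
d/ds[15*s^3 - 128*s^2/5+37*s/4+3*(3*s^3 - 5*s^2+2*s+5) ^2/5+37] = 162*s^5/5 - 90*s^4 + 444*s^3/5 + 63*s^2 - 532*s/5 + 85/4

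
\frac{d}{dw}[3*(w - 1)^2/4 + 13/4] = 3*w/2 - 3/2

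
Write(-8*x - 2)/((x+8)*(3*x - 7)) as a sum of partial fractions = -2/(3*x - 7) - 2/(x + 8)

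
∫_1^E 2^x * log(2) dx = -2 + 2^E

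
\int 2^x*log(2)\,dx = 2^x + C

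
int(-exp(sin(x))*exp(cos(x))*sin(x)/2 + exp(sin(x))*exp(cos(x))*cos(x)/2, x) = exp(sqrt(2)*sin(x + pi/4))/2 + C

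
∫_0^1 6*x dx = 3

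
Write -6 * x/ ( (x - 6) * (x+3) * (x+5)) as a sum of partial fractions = 15/(11*(x + 5)) - 1/(x + 3) - 4/(11*(x - 6))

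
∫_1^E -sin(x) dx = cos(E) - cos(1)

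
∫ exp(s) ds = exp(s) + C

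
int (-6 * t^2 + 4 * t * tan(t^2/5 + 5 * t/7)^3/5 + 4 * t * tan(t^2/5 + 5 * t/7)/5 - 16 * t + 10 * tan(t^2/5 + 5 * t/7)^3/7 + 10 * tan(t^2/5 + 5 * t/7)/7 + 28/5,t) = -2*t^3 - 8*t^2 + 28*t/5 + tan(t*(7*t + 25)/35)^2 + C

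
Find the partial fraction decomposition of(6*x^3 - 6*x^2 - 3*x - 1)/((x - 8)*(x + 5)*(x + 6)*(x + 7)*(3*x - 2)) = 63/(34408*(3*x - 2)) - 1166/(345*(x + 7)) + 299/(56*(x + 6)) - 443/(221*(x + 5)) + 2663/(60060*(x - 8))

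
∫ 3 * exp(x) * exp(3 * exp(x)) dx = exp(3*exp(x)) + C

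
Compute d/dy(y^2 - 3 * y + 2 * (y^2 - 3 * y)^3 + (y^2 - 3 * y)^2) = 12*y^5 - 90*y^4 + 220*y^3 - 180*y^2 + 20*y - 3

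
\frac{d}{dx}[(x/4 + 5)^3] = 3*x^2/64 + 15*x/8 + 75/4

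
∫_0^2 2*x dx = 4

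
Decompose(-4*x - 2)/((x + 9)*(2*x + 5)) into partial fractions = 16/(13*(2*x + 5)) - 34/(13*(x + 9))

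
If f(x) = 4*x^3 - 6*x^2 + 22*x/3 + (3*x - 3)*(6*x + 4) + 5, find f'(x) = 12*x^2 + 24*x + 4/3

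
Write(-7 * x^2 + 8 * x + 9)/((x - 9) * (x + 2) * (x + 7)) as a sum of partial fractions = -39/(8*(x + 7)) + 7/(11*(x + 2)) - 243/(88*(x - 9))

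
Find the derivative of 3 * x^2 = 6*x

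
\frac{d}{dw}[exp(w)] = exp(w)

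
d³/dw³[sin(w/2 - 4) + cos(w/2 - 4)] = -sqrt(2)*cos(w/2 - 4 + pi/4)/8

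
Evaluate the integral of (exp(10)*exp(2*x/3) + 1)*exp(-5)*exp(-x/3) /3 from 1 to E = -exp(16/3) - exp(-5 - E/3) + exp(-16/3) + exp(E/3 + 5)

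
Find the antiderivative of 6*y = 3*y^2 + C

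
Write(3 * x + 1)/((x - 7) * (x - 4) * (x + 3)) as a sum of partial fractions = -4/(35*(x + 3)) - 13/(21*(x - 4)) + 11/(15*(x - 7))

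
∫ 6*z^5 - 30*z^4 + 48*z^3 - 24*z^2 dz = z^6 - 6*z^5 + 12*z^4 - 8*z^3 + C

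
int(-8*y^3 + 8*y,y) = -2*y^4 + 4*y^2 + C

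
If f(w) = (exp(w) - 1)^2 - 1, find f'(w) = 2*exp(2*w) - 2*exp(w)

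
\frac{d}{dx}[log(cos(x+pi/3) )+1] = -tan(x + pi/3)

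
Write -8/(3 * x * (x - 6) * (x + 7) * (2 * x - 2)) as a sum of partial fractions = 1/(546*(x + 7)) + 1/(30*(x - 1)) - 2/(585*(x - 6)) - 2/(63*x)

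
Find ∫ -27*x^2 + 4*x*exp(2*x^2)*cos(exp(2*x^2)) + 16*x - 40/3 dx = -9*x^3 + 8*x^2 - 40*x/3 + sin(exp(2*x^2)) + C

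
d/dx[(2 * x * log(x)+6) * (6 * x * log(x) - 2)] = 24*x*log(x)^2 + 24*x*log(x) + 32*log(x) + 32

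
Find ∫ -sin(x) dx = cos(x) + C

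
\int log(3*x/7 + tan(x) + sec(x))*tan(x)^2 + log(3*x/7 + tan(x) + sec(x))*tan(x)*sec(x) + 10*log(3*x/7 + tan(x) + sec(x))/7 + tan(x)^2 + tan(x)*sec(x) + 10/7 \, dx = (3*x + 7*tan(x) + 7*sec(x))*log(3*x/7 + tan(x) + sec(x))/7 + C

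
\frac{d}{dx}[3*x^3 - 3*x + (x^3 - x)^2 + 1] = 6*x^5 - 8*x^3 + 9*x^2 + 2*x - 3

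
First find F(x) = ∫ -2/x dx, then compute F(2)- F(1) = -2*log(2)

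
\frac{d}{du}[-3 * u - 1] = -3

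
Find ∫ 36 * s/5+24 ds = 18*s^2/5 + 24*s + C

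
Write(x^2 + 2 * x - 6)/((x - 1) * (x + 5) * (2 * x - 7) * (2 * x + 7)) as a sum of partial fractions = -1/(126*(2*x + 7)) + 53/(1190*(2*x - 7)) - 1/(34*(x + 5)) + 1/(90*(x - 1))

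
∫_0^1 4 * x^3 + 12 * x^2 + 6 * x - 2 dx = 6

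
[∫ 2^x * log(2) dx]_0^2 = 3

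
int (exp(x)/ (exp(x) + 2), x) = log(2*exp(x) + 4) + C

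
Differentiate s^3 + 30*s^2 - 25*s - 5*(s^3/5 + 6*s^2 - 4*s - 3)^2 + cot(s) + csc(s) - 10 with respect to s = -6*s^5/5 - 60*s^4 - 688*s^3 + 741*s^2 + 260*s - cot(s)^2 - cot(s)*csc(s) - 146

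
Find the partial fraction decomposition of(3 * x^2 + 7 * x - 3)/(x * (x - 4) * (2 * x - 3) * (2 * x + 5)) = 7/(520*(2*x + 5)) - 19/(40*(2*x - 3)) + 73/(260*(x - 4)) - 1/(20*x)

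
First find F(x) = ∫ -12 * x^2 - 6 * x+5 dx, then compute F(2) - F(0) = -34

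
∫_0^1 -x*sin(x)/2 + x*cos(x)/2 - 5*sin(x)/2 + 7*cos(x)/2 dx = -3 + 7*cos(1)/2 + 7*sin(1)/2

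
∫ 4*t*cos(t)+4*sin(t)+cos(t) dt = (4*t + 1)*sin(t) + C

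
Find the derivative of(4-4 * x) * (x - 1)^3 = -16*x^3 + 48*x^2 - 48*x + 16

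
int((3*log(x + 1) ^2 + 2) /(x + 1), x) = (log(x + 1)^2 + 2)*log(x + 1) + C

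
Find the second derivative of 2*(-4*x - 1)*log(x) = (2 - 8*x)/x^2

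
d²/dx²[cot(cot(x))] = 2*((-1 + sin(x)^(-2))^2*cos(1/tan(x))/sin(1/tan(x)) - cos(1/tan(x))/sin(1/tan(x)) + 2*cos(1/tan(x))/(sin(x)^2*sin(1/tan(x))) - cos(x)/sin(x)^3)/sin(1/tan(x))^2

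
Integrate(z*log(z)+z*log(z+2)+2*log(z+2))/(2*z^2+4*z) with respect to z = log(z)*log(z + 2)/2 + C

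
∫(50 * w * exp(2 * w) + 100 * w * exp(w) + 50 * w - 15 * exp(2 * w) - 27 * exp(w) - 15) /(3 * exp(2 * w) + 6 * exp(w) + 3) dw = (5*(exp(w) + 1)*(5*w^2 - 3*w + 3)/3 + exp(w))/(exp(w) + 1) + C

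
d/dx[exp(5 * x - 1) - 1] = 5*exp(5*x - 1)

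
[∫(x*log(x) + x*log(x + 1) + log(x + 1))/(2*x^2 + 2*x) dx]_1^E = log(1 + E)/2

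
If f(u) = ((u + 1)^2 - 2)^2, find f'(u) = 4*u^3 + 12*u^2 + 4*u - 4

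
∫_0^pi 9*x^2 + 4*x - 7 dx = pi*(-7 + 2*pi + 3*pi^2)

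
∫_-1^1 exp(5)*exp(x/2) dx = -2*exp(9/2) + 2*exp(11/2)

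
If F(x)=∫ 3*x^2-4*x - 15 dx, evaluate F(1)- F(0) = -16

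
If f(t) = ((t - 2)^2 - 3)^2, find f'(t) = 4*t^3 - 24*t^2 + 36*t - 8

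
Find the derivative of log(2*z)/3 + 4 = 1/(3*z)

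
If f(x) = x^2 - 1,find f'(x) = 2*x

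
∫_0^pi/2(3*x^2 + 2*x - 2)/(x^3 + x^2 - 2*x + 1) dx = -log(3) + log(-3*pi + 3 + 3*pi^2/4 + 3*pi^3/8)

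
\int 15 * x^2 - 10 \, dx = 5*x^3 - 10*x + C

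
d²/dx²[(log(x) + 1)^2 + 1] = -2*log(x)/x^2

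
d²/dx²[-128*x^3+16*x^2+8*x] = 32 - 768*x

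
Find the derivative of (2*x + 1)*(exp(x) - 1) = 2*x*exp(x) + 3*exp(x) - 2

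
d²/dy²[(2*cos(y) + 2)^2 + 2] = -8*cos(y) - 8*cos(2*y)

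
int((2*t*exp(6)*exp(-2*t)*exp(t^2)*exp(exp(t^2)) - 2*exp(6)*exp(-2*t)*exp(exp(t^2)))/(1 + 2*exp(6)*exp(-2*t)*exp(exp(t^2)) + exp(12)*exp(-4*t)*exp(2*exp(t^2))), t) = exp(-2*t + exp(t^2) + 6)/(exp(-2*t + exp(t^2) + 6) + 1) + C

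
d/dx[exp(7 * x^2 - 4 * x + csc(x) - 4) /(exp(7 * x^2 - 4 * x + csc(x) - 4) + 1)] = (14*x - 4 - cos(x)/sin(x)^2)*exp(4)*exp(4*x)*exp(7*x^2)*exp(1/sin(x))/(exp(4)*exp(4*x) + exp(7*x^2)*exp(1/sin(x)))^2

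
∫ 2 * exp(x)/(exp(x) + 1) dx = 2*log(exp(x) + 1) + C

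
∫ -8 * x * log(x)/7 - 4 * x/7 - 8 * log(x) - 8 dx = -4*x*(x + 14)*log(x)/7 + C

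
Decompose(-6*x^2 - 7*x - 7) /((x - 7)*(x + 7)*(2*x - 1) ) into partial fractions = 16/(65*(2*x - 1)) - 6/(5*(x + 7)) - 25/(13*(x - 7))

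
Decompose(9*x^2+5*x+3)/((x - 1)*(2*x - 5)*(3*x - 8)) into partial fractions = 723/(5*(3*x - 8)) - 287/(3*(2*x - 5)) + 17/(15*(x - 1))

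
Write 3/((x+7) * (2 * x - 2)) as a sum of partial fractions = -3/(16*(x + 7)) + 3/(16*(x - 1))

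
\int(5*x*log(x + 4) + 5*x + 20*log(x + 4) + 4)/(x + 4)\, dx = (5*x + 4)*log(x + 4) + C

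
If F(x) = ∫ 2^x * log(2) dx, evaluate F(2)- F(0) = 3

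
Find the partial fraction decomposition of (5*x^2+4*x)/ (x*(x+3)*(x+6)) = 26/(3*(x + 6)) - 11/(3*(x + 3))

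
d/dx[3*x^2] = 6*x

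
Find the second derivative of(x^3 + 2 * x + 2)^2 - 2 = 30*x^4 + 48*x^2 + 24*x + 8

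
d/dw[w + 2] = 1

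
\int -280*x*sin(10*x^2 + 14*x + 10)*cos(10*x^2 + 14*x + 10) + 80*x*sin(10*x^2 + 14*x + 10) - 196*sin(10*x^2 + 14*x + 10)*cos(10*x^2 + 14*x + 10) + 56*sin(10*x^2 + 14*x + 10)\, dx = (7*cos(10*x^2 + 14*x + 10) - 4)*cos(10*x^2 + 14*x + 10) + C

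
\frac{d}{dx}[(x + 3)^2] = 2*x + 6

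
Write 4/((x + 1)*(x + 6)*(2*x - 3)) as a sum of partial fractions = 16/(75*(2*x - 3)) + 4/(75*(x + 6)) - 4/(25*(x + 1))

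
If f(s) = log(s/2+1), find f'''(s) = 2/(s^3 + 6*s^2 + 12*s + 8)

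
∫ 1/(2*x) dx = log(x/2)/2 + C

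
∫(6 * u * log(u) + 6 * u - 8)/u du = 2*(3*u - 4)*log(u) + C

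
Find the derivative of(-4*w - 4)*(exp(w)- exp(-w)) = (-4*w*exp(2*w) - 4*w - 8*exp(2*w))*exp(-w)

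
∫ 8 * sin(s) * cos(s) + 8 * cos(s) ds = 4*(sin(s) + 1)^2 + C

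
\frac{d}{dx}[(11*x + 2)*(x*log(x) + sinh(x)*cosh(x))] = 22*x*log(x) + 11*x*cosh(2*x) + 11*x + 2*log(x) + 11*sinh(2*x)/2 + 2*cosh(2*x) + 2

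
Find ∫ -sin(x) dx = cos(x) + C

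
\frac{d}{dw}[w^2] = 2*w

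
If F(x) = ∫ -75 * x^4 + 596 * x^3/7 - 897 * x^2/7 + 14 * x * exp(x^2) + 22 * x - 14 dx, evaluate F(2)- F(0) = -3305/7 + 7*exp(4)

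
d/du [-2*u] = -2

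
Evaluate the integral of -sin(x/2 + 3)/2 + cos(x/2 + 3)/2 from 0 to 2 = sin(4) + cos(4) - sin(3) - cos(3)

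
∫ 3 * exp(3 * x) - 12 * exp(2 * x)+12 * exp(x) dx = (exp(x) - 2)^3 + C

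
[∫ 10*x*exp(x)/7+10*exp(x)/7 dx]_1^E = -10*E/7 + 10*exp(1 + E)/7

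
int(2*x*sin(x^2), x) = -cos(x^2) + C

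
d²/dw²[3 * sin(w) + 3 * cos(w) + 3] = -3*sin(w) - 3*cos(w)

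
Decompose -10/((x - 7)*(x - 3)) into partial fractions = 5/(2*(x - 3)) - 5/(2*(x - 7))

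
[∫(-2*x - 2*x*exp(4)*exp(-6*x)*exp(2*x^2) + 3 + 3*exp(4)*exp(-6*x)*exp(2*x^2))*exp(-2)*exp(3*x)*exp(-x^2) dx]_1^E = -exp(-3*E + 2 + exp(2)) + exp(-exp(2) - 2 + 3*E)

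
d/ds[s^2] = 2*s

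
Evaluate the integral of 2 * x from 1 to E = -1 + exp(2)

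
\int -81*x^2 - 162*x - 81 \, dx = -27*x^3 - 81*x^2 - 81*x + C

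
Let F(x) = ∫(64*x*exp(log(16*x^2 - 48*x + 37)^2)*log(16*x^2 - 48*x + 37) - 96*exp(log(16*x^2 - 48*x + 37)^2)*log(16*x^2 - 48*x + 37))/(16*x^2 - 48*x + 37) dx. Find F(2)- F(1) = 0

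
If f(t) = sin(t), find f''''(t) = sin(t)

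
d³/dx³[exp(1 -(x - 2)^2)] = (-8*x^3 + 48*x^2 - 84*x + 40)*exp(-x^2 + 4*x - 3)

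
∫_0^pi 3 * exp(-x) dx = 3 - 3*exp(-pi)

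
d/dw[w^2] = 2*w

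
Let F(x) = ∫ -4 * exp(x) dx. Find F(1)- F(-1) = -4*E + 4*exp(-1)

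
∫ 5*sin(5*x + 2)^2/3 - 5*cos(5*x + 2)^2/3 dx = -sin(10*x + 4)/6 + C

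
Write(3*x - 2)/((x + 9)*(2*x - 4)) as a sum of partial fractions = 29/(22*(x + 9)) + 2/(11*(x - 2))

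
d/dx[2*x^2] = 4*x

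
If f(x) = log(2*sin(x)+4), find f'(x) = cos(x)/(sin(x) + 2)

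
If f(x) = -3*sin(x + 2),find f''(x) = 3*sin(x + 2)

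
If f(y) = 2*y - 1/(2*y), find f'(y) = (4*y^2 + 1)/(2*y^2)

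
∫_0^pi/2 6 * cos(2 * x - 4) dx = 6*sin(4)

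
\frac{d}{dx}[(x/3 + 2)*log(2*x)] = (x*log(x) + x*log(2) + x + 6)/(3*x)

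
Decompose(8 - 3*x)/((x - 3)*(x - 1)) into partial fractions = -5/(2*(x - 1)) - 1/(2*(x - 3))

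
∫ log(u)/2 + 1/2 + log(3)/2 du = u*log(3*u)/2 + C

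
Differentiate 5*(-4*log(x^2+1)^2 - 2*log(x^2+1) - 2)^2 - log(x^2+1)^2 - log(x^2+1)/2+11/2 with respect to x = (640*x*log(x^2 + 1)^3 + 480*x*log(x^2 + 1)^2 + 396*x*log(x^2 + 1) + 79*x)/(x^2 + 1)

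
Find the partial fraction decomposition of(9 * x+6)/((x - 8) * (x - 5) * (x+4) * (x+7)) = 19/(180*(x + 7)) - 5/(54*(x + 4)) - 17/(108*(x - 5)) + 13/(90*(x - 8))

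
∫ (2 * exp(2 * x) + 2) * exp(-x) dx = 4*sinh(x) + C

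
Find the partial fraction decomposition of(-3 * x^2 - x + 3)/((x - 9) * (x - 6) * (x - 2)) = -11/(28*(x - 2)) + 37/(4*(x - 6)) - 83/(7*(x - 9))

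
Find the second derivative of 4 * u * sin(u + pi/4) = -4*u*sin(u + pi/4) + 8*cos(u + pi/4)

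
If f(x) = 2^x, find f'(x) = 2^x*log(2)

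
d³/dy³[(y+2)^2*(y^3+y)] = 60*y^2 + 96*y + 30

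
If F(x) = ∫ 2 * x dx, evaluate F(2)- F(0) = 4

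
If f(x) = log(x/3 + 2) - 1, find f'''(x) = 2/(x^3 + 18*x^2 + 108*x + 216)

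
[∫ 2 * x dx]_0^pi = pi^2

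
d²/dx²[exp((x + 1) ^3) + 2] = 9*x^4*exp(x^3 + 3*x^2 + 3*x + 1) + 36*x^3*exp(x^3 + 3*x^2 + 3*x + 1) + 54*x^2*exp(x^3 + 3*x^2 + 3*x + 1) + 42*x*exp(x^3 + 3*x^2 + 3*x + 1) + 15*exp(x^3 + 3*x^2 + 3*x + 1)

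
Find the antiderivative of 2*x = x^2 + C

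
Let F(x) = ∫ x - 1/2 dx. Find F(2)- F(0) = 1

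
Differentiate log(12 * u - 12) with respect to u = 1/(u - 1)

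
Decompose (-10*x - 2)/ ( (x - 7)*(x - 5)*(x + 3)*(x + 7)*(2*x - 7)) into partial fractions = -592/(5733*(2*x - 7)) + 17/(3528*(x + 7)) - 7/(1040*(x + 3)) + 13/(144*(x - 5)) - 9/(245*(x - 7))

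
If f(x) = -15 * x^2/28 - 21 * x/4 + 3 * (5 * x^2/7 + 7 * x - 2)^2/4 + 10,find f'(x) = 75*x^3/49 + 45*x^2/2 + 477*x/7 - 105/4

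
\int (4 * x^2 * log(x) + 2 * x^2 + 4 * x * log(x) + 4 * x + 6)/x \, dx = 2*((x + 1)^2 + 2)*log(x) + C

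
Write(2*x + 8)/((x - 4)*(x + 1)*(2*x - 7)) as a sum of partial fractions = -20/(3*(2*x - 7)) + 2/(15*(x + 1)) + 16/(5*(x - 4))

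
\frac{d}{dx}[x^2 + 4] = 2*x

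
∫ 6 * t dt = 3*t^2 + C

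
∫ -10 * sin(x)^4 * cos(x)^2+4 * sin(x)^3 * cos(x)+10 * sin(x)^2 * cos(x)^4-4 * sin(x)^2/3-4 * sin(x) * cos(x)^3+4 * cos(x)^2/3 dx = 10*sin(x)^3*cos(x)^3/3 + 2*sin(2*x)/3 + cos(4*x)/4 + C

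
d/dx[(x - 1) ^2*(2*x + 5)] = 6*x^2 + 2*x - 8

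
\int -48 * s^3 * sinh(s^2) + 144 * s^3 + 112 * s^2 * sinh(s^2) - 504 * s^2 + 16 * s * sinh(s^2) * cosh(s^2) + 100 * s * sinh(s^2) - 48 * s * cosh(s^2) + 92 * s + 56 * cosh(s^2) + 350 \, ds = -6*s^2 + 14*s + 4*(-3*s^2 + 7*s + cosh(s^2) + 6)^2 + 2*cosh(s^2) + C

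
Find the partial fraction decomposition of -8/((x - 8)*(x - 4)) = 2/(x - 4) - 2/(x - 8)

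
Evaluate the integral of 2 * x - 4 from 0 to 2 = -4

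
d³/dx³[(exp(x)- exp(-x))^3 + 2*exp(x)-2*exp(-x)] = (27*exp(6*x) - exp(4*x) - exp(2*x) + 27)*exp(-3*x)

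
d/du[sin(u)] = cos(u)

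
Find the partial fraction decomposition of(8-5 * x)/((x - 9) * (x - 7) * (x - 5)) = -17/(8*(x - 5)) + 27/(4*(x - 7)) - 37/(8*(x - 9))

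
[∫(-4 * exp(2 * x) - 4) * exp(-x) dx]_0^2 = -4*exp(2) + 4*exp(-2)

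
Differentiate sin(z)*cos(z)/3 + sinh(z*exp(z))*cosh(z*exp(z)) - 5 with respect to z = 2*z*exp(z)*sinh(z*exp(z))^2 + z*exp(z) + 2*exp(z)*sinh(z*exp(z))^2 + exp(z) + cos(2*z)/3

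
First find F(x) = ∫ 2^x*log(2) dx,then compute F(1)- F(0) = 1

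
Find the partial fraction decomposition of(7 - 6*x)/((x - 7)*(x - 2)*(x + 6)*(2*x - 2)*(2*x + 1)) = -16/(495*(2*x + 1)) + 43/(16016*(x + 6)) + 1/(252*(x - 1)) + 1/(80*(x - 2)) - 7/(2340*(x - 7))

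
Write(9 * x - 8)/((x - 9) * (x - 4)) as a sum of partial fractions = -28/(5*(x - 4)) + 73/(5*(x - 9))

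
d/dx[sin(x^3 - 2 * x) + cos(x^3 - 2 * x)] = -3*x^2*sin(x^3 - 2*x) + 3*x^2*cos(x^3 - 2*x) + 2*sin(x^3 - 2*x) - 2*cos(x^3 - 2*x)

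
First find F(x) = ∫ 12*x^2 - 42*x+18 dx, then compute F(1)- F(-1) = 44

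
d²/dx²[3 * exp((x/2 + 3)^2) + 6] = 3*x^2*exp(x^2/4 + 3*x + 9)/4 + 9*x*exp(x^2/4 + 3*x + 9) + 57*exp(x^2/4 + 3*x + 9)/2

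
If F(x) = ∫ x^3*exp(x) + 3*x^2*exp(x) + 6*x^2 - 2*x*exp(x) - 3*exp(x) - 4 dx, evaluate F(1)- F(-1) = -2*E - 4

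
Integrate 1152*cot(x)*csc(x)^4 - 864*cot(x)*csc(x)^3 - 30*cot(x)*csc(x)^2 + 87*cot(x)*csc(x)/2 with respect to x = 3*(-192*csc(x)^3 + 192*csc(x)^2 + 10*csc(x) - 29)*csc(x)/2 + C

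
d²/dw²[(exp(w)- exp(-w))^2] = (4*exp(4*w) + 4)*exp(-2*w)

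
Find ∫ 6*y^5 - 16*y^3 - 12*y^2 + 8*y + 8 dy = y^6 - 4*y^4 - 4*y^3 + 4*y^2 + 8*y + C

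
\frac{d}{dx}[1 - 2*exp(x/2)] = -exp(x/2)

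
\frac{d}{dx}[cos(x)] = -sin(x)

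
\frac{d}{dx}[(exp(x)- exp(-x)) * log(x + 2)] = (x*exp(2*x)*log(x + 2) + x*log(x + 2) + 2*exp(2*x)*log(x + 2) + exp(2*x) + 2*log(x + 2) - 1)/(x*exp(x) + 2*exp(x))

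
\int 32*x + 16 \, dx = 16*x^2 + 16*x + C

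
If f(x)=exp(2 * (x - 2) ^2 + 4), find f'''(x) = 64*x^3*exp(2*x^2 - 8*x + 12) - 384*x^2*exp(2*x^2 - 8*x + 12) + 816*x*exp(2*x^2 - 8*x + 12) - 608*exp(2*x^2 - 8*x + 12)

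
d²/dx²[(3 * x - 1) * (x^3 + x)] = 36*x^2 - 6*x + 6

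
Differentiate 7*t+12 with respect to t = 7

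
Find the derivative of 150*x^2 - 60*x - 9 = 300*x - 60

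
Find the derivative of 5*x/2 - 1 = 5/2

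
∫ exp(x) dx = exp(x) + C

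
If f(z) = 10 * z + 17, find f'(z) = 10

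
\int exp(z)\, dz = exp(z) + C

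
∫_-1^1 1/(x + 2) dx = log(3)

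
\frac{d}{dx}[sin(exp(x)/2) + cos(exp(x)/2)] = sqrt(2)*exp(x)*cos(exp(x)/2 + pi/4)/2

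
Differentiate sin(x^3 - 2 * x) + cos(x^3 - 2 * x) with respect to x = -3*x^2*sin(x^3 - 2*x) + 3*x^2*cos(x^3 - 2*x) + 2*sin(x^3 - 2*x) - 2*cos(x^3 - 2*x)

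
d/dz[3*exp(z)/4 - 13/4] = 3*exp(z)/4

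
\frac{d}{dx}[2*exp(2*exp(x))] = 4*exp(x + 2*exp(x))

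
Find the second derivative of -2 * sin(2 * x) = 8*sin(2*x)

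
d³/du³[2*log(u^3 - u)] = (12*u^6 + 12*u^4 + 12*u^2 - 4)/(u^9 - 3*u^7 + 3*u^5 - u^3)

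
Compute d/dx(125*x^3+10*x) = 375*x^2 + 10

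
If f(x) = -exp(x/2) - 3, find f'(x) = -exp(x/2)/2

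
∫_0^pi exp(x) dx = -1 + exp(pi)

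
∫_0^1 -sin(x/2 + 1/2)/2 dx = -cos(1/2) + cos(1)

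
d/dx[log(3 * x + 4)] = 3/(3*x + 4)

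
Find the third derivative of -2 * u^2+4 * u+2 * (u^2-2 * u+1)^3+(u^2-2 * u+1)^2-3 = 240*u^3 - 720*u^2 + 744*u - 264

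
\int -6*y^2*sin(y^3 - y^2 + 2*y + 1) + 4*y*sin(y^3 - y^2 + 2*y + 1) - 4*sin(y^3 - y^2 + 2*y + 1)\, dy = 2*cos(y^3 - y^2 + 2*y + 1) + C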